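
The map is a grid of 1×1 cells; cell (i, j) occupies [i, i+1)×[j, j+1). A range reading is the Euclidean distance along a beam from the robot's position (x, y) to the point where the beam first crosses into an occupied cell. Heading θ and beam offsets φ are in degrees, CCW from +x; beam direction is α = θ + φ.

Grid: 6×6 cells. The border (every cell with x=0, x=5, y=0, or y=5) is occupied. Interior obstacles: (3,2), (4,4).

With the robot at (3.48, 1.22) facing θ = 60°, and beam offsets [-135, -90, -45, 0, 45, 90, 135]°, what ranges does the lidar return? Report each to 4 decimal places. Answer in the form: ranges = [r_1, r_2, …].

ranges = [0.2278, 0.4400, 1.5736, 0.9007, 0.8075, 2.8637, 0.8500]

beam 1: φ=-135°, α=285°
  d=(0.2588,-0.9659)  start (3,1)  tX=2.0091 tY=0.2278  stride 1/|dx|=3.8637 1/|dy|=1.0353
    cross y-line → (3,0), t=0.2278 (wall)
  → r_1 = 0.2278
beam 2: φ=-90°, α=330°
  d=(0.8660,-0.5000)  start (3,1)  tX=0.6004 tY=0.4400  stride 1/|dx|=1.1547 1/|dy|=2.0000
    cross y-line → (3,0), t=0.4400 (wall)
  → r_2 = 0.4400
beam 3: φ=-45°, α=15°
  d=(0.9659,0.2588)  start (3,1)  tX=0.5383 tY=3.0137  stride 1/|dx|=1.0353 1/|dy|=3.8637
    cross x-line → (4,1), t=0.5383
    cross x-line → (5,1), t=1.5736 (wall)
  → r_3 = 1.5736
beam 4: φ=0°, α=60°
  d=(0.5000,0.8660)  start (3,1)  tX=1.0400 tY=0.9007  stride 1/|dx|=2.0000 1/|dy|=1.1547
    cross y-line → (3,2), t=0.9007 (wall)
  → r_4 = 0.9007
beam 5: φ=45°, α=105°
  d=(-0.2588,0.9659)  start (3,1)  tX=1.8546 tY=0.8075  stride 1/|dx|=3.8637 1/|dy|=1.0353
    cross y-line → (3,2), t=0.8075 (wall)
  → r_5 = 0.8075
beam 6: φ=90°, α=150°
  d=(-0.8660,0.5000)  start (3,1)  tX=0.5543 tY=1.5600  stride 1/|dx|=1.1547 1/|dy|=2.0000
    cross x-line → (2,1), t=0.5543
    cross y-line → (2,2), t=1.5600
    cross x-line → (1,2), t=1.7090
    cross x-line → (0,2), t=2.8637 (wall)
  → r_6 = 2.8637
beam 7: φ=135°, α=195°
  d=(-0.9659,-0.2588)  start (3,1)  tX=0.4969 tY=0.8500  stride 1/|dx|=1.0353 1/|dy|=3.8637
    cross x-line → (2,1), t=0.4969
    cross y-line → (2,0), t=0.8500 (wall)
  → r_7 = 0.8500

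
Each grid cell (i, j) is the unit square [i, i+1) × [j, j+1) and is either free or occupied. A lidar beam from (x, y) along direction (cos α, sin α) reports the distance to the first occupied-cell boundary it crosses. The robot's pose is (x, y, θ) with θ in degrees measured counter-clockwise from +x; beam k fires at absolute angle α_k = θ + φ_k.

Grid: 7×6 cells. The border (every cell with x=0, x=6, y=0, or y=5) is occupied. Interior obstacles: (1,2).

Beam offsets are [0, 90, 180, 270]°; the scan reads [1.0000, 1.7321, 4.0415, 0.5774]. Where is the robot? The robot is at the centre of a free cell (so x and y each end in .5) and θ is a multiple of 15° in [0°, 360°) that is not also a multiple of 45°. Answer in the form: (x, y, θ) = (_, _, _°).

(x, y, θ) = (2.5, 4.5, 150°)

Candidates: 19 free-cell centres × 16 headings = 304 poses. Raycast each; keep the one whose scan matches to 4 dp.
  (2.5, 4.5, 345°): beam 1 = 3.6235 ≠ 1.0000 ✗
  (2.5, 4.5, 105°): beam 1 = 0.5176 ≠ 1.0000 ✗
  (5.5, 3.5, 120°): beam 1 = 1.7321 ≠ 1.0000 ✗
  (4.5, 4.5, 255°): beam 1 = 3.6235 ≠ 1.0000 ✗
  …
  (2.5, 4.5, 150°): r_1=1.0000, r_2=1.7321, r_3=4.0415, r_4=0.5774 — all match ✓
No second candidate reproduces the full scan.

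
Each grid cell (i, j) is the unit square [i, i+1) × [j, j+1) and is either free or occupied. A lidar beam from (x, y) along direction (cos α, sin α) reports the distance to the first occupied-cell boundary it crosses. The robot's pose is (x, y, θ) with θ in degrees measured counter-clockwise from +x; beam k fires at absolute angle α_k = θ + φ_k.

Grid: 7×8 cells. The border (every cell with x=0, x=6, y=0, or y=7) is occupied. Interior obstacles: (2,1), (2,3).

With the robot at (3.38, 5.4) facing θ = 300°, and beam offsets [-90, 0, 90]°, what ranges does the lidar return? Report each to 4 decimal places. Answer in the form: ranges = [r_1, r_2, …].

beam 1: φ=-90°, α=210°
  d=(-0.8660,-0.5000)  start (3,5)  tX=0.4388 tY=0.8000  stride 1/|dx|=1.1547 1/|dy|=2.0000
    cross x-line → (2,5), t=0.4388
    cross y-line → (2,4), t=0.8000
    cross x-line → (1,4), t=1.5935
    cross x-line → (0,4), t=2.7482 (wall)
  → r_1 = 2.7482
beam 2: φ=0°, α=300°
  d=(0.5000,-0.8660)  start (3,5)  tX=1.2400 tY=0.4619  stride 1/|dx|=2.0000 1/|dy|=1.1547
    cross y-line → (3,4), t=0.4619
    cross x-line → (4,4), t=1.2400
    cross y-line → (4,3), t=1.6166
    cross y-line → (4,2), t=2.7713
    cross x-line → (5,2), t=3.2400
    cross y-line → (5,1), t=3.9260
    cross y-line → (5,0), t=5.0807 (wall)
  → r_2 = 5.0807
beam 3: φ=90°, α=30°
  d=(0.8660,0.5000)  start (3,5)  tX=0.7159 tY=1.2000  stride 1/|dx|=1.1547 1/|dy|=2.0000
    cross x-line → (4,5), t=0.7159
    cross y-line → (4,6), t=1.2000
    cross x-line → (5,6), t=1.8706
    cross x-line → (6,6), t=3.0253 (wall)
  → r_3 = 3.0253

ranges = [2.7482, 5.0807, 3.0253]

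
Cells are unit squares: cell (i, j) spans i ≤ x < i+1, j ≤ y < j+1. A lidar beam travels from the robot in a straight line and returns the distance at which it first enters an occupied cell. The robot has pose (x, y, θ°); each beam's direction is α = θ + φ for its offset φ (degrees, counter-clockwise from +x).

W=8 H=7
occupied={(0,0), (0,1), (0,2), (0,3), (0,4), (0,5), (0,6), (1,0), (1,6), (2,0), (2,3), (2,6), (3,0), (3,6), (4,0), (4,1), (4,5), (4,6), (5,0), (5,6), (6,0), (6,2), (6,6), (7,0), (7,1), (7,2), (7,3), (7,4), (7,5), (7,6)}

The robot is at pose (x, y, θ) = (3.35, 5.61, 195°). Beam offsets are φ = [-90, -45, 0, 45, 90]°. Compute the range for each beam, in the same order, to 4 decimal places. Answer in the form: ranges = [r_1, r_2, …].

ranges = [0.4038, 0.7800, 2.4329, 1.8591, 3.7373]

beam 1: φ=-90°, α=105°
  cosα=-0.2588 sinα=0.9659 | (3,5) | tMaxX 1.3523 tMaxY 0.4038 | tΔX 3.8637 tΔY 1.0353
    t=0.4038 [y] (3,6) — stop
  → r_1 = 0.4038
beam 2: φ=-45°, α=150°
  cosα=-0.8660 sinα=0.5000 | (3,5) | tMaxX 0.4041 tMaxY 0.7800 | tΔX 1.1547 tΔY 2.0000
    t=0.4041 [x] (2,5)
    t=0.7800 [y] (2,6) — stop
  → r_2 = 0.7800
beam 3: φ=0°, α=195°
  cosα=-0.9659 sinα=-0.2588 | (3,5) | tMaxX 0.3623 tMaxY 2.3569 | tΔX 1.0353 tΔY 3.8637
    t=0.3623 [x] (2,5)
    t=1.3976 [x] (1,5)
    t=2.3569 [y] (1,4)
    t=2.4329 [x] (0,4) — stop
  → r_3 = 2.4329
beam 4: φ=45°, α=240°
  cosα=-0.5000 sinα=-0.8660 | (3,5) | tMaxX 0.7000 tMaxY 0.7044 | tΔX 2.0000 tΔY 1.1547
    t=0.7000 [x] (2,5)
    t=0.7044 [y] (2,4)
    t=1.8591 [y] (2,3) — stop
  → r_4 = 1.8591
beam 5: φ=90°, α=285°
  cosα=0.2588 sinα=-0.9659 | (3,5) | tMaxX 2.5114 tMaxY 0.6315 | tΔX 3.8637 tΔY 1.0353
    t=0.6315 [y] (3,4)
    t=1.6668 [y] (3,3)
    t=2.5114 [x] (4,3)
    t=2.7021 [y] (4,2)
    t=3.7373 [y] (4,1) — stop
  → r_5 = 3.7373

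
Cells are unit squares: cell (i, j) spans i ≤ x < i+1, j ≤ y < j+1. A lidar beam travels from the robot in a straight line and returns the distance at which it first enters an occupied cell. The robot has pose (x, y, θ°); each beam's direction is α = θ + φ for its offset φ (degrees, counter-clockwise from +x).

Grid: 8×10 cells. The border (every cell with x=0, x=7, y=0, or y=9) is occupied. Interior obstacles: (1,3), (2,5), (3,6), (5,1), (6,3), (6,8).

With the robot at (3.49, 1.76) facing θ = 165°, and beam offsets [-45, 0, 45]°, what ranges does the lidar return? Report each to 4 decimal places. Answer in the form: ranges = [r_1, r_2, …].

ranges = [4.9800, 2.5778, 1.5200]

beam 1: φ=-45°, α=120°
  dir = (cos 120°, sin 120°) = (-0.5000, 0.8660); from cell (3,1)
  next x-line at t=0.9800, next y-line at t=0.2771; Δt_x=2.0000, Δt_y=1.1547
    y: enter (3,2) at t=0.2771
    x: enter (2,2) at t=0.9800
    y: enter (2,3) at t=1.4318
    y: enter (2,4) at t=2.5865
    x: enter (1,4) at t=2.9800
    y: enter (1,5) at t=3.7412
    y: enter (1,6) at t=4.8959
    x: enter (0,6) at t=4.9800 ← occupied
  → r_1 = 4.9800
beam 2: φ=0°, α=165°
  dir = (cos 165°, sin 165°) = (-0.9659, 0.2588); from cell (3,1)
  next x-line at t=0.5073, next y-line at t=0.9273; Δt_x=1.0353, Δt_y=3.8637
    x: enter (2,1) at t=0.5073
    y: enter (2,2) at t=0.9273
    x: enter (1,2) at t=1.5426
    x: enter (0,2) at t=2.5778 ← occupied
  → r_2 = 2.5778
beam 3: φ=45°, α=210°
  dir = (cos 210°, sin 210°) = (-0.8660, -0.5000); from cell (3,1)
  next x-line at t=0.5658, next y-line at t=1.5200; Δt_x=1.1547, Δt_y=2.0000
    x: enter (2,1) at t=0.5658
    y: enter (2,0) at t=1.5200 ← occupied
  → r_3 = 1.5200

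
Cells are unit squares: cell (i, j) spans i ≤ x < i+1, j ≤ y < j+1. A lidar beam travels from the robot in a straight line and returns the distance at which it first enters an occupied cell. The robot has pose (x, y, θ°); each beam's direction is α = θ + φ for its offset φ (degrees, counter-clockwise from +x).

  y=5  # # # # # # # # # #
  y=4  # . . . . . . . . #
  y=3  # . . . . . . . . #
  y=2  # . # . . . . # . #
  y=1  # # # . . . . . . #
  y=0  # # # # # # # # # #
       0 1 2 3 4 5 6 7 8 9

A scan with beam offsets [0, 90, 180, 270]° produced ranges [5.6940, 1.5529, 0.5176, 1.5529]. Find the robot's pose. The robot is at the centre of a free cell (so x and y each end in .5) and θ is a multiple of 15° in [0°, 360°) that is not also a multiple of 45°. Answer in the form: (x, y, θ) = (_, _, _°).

The pose lattice has 28·16 = 448 candidates. Test each by forward raycasting.
  (4.5, 3.5, 195°): beam 1 = 1.9319 ≠ 5.6940 ✗
  (8.5, 4.5, 345°): beam 1 = 0.5176 ≠ 5.6940 ✗
  (6.5, 2.5, 75°): beam 1 = 2.5882 ≠ 5.6940 ✗
  …
  (1.5, 3.5, 345°): r_1=5.6940, r_2=1.5529, r_3=0.5176, r_4=1.5529 — all match ✓
No second candidate reproduces the full scan.

(x, y, θ) = (1.5, 3.5, 345°)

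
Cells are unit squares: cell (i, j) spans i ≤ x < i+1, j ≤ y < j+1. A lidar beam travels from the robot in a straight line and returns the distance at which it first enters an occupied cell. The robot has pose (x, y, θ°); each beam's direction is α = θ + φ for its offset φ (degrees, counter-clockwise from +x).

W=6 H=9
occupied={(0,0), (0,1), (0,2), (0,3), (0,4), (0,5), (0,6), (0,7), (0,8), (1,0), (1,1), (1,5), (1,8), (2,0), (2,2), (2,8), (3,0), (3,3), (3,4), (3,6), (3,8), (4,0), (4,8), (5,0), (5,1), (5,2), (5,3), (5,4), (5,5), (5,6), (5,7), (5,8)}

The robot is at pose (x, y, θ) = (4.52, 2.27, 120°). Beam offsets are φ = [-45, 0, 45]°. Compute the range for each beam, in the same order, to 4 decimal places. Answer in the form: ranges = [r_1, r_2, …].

beam 1: φ=-45°, α=75°
  dir = (cos 75°, sin 75°) = (0.2588, 0.9659); from cell (4,2)
  next x-line at t=1.8546, next y-line at t=0.7558; Δt_x=3.8637, Δt_y=1.0353
    y: enter (4,3) at t=0.7558
    y: enter (4,4) at t=1.7910
    x: enter (5,4) at t=1.8546 ← occupied
  → r_1 = 1.8546
beam 2: φ=0°, α=120°
  dir = (cos 120°, sin 120°) = (-0.5000, 0.8660); from cell (4,2)
  next x-line at t=1.0400, next y-line at t=0.8429; Δt_x=2.0000, Δt_y=1.1547
    y: enter (4,3) at t=0.8429
    x: enter (3,3) at t=1.0400 ← occupied
  → r_2 = 1.0400
beam 3: φ=45°, α=165°
  dir = (cos 165°, sin 165°) = (-0.9659, 0.2588); from cell (4,2)
  next x-line at t=0.5383, next y-line at t=2.8205; Δt_x=1.0353, Δt_y=3.8637
    x: enter (3,2) at t=0.5383
    x: enter (2,2) at t=1.5736 ← occupied
  → r_3 = 1.5736

ranges = [1.8546, 1.0400, 1.5736]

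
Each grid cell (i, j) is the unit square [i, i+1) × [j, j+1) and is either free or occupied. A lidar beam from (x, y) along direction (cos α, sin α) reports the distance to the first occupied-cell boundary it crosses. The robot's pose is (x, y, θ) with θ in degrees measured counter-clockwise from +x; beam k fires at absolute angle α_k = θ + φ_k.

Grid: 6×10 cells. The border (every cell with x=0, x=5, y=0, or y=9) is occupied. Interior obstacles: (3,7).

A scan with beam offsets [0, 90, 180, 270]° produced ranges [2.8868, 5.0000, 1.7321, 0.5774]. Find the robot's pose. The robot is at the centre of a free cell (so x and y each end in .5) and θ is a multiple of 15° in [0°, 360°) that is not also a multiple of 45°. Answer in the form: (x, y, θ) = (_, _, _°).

The pose lattice has 31·16 = 496 candidates. Test each by forward raycasting.
  (4.5, 3.5, 165°): beam 1 = 3.6235 ≠ 2.8868 ✗
  (2.5, 1.5, 105°): beam 1 = 5.7956 ≠ 2.8868 ✗
  (4.5, 3.5, 15°): beam 1 = 0.5176 ≠ 2.8868 ✗
  …
  (3.5, 6.5, 150°): r_1=2.8868, r_2=5.0000, r_3=1.7321, r_4=0.5774 — all match ✓
Only this pose fits every beam.

(x, y, θ) = (3.5, 6.5, 150°)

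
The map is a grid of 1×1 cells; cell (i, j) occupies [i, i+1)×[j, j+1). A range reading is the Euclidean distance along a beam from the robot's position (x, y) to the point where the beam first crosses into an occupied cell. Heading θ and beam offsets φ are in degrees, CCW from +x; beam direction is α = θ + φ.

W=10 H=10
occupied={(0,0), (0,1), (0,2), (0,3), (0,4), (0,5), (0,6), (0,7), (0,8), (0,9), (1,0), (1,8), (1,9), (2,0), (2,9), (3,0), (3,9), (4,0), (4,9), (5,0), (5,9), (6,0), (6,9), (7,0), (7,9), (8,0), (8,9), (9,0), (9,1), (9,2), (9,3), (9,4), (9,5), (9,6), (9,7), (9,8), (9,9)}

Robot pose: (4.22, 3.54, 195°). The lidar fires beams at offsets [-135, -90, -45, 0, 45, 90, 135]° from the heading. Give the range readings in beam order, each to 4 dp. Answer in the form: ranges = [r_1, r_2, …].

ranges = [6.3047, 5.6526, 3.7181, 3.3336, 2.9329, 2.6296, 5.0800]

beam 1: φ=-135°, α=60°
  cosα=0.5000 sinα=0.8660 | (4,3) | tMaxX 1.5600 tMaxY 0.5312 | tΔX 2.0000 tΔY 1.1547
    t=0.5312 [y] (4,4)
    t=1.5600 [x] (5,4)
    t=1.6859 [y] (5,5)
    t=2.8406 [y] (5,6)
    t=3.5600 [x] (6,6)
    t=3.9953 [y] (6,7)
    t=5.1500 [y] (6,8)
    t=5.5600 [x] (7,8)
    t=6.3047 [y] (7,9) — stop
  → r_1 = 6.3047
beam 2: φ=-90°, α=105°
  cosα=-0.2588 sinα=0.9659 | (4,3) | tMaxX 0.8500 tMaxY 0.4762 | tΔX 3.8637 tΔY 1.0353
    t=0.4762 [y] (4,4)
    t=0.8500 [x] (3,4)
    t=1.5115 [y] (3,5)
    t=2.5468 [y] (3,6)
    t=3.5821 [y] (3,7)
    t=4.6173 [y] (3,8)
    t=4.7137 [x] (2,8)
    t=5.6526 [y] (2,9) — stop
  → r_2 = 5.6526
beam 3: φ=-45°, α=150°
  cosα=-0.8660 sinα=0.5000 | (4,3) | tMaxX 0.2540 tMaxY 0.9200 | tΔX 1.1547 tΔY 2.0000
    t=0.2540 [x] (3,3)
    t=0.9200 [y] (3,4)
    t=1.4087 [x] (2,4)
    t=2.5634 [x] (1,4)
    t=2.9200 [y] (1,5)
    t=3.7181 [x] (0,5) — stop
  → r_3 = 3.7181
beam 4: φ=0°, α=195°
  cosα=-0.9659 sinα=-0.2588 | (4,3) | tMaxX 0.2278 tMaxY 2.0864 | tΔX 1.0353 tΔY 3.8637
    t=0.2278 [x] (3,3)
    t=1.2630 [x] (2,3)
    t=2.0864 [y] (2,2)
    t=2.2983 [x] (1,2)
    t=3.3336 [x] (0,2) — stop
  → r_4 = 3.3336
beam 5: φ=45°, α=240°
  cosα=-0.5000 sinα=-0.8660 | (4,3) | tMaxX 0.4400 tMaxY 0.6235 | tΔX 2.0000 tΔY 1.1547
    t=0.4400 [x] (3,3)
    t=0.6235 [y] (3,2)
    t=1.7782 [y] (3,1)
    t=2.4400 [x] (2,1)
    t=2.9329 [y] (2,0) — stop
  → r_5 = 2.9329
beam 6: φ=90°, α=285°
  cosα=0.2588 sinα=-0.9659 | (4,3) | tMaxX 3.0137 tMaxY 0.5590 | tΔX 3.8637 tΔY 1.0353
    t=0.5590 [y] (4,2)
    t=1.5943 [y] (4,1)
    t=2.6296 [y] (4,0) — stop
  → r_6 = 2.6296
beam 7: φ=135°, α=330°
  cosα=0.8660 sinα=-0.5000 | (4,3) | tMaxX 0.9007 tMaxY 1.0800 | tΔX 1.1547 tΔY 2.0000
    t=0.9007 [x] (5,3)
    t=1.0800 [y] (5,2)
    t=2.0554 [x] (6,2)
    t=3.0800 [y] (6,1)
    t=3.2101 [x] (7,1)
    t=4.3648 [x] (8,1)
    t=5.0800 [y] (8,0) — stop
  → r_7 = 5.0800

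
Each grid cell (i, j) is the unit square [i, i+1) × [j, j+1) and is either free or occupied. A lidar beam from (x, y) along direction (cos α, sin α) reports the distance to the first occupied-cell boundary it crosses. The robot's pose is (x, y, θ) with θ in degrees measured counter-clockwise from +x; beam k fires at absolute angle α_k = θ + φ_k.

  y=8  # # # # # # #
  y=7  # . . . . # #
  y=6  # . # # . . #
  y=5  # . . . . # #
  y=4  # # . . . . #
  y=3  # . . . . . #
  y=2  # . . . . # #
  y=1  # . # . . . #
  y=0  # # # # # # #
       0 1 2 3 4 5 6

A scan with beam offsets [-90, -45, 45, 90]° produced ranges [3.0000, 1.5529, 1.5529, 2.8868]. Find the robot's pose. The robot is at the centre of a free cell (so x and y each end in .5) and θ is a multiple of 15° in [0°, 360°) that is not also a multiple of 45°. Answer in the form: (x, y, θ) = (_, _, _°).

(x, y, θ) = (3.5, 4.5, 150°)

Candidates: 28 free-cell centres × 16 headings = 448 poses. Raycast each; keep the one whose scan matches to 4 dp.
  (4.5, 7.5, 15°): beam 1 = 1.9319 ≠ 3.0000 ✗
  (5.5, 4.5, 105°): beam 1 = 0.5176 ≠ 3.0000 ✗
  (5.5, 4.5, 150°): beam 1 = 0.5774 ≠ 3.0000 ✗
  (4.5, 3.5, 345°): beam 1 = 2.5882 ≠ 3.0000 ✗
  (4.5, 3.5, 105°): beam 1 = 1.5529 ≠ 3.0000 ✗
  …
  (3.5, 4.5, 150°): r_1=3.0000, r_2=1.5529, r_3=1.5529, r_4=2.8868 — all match ✓
Unique over the lattice → pose = (3.5, 4.5, 150°).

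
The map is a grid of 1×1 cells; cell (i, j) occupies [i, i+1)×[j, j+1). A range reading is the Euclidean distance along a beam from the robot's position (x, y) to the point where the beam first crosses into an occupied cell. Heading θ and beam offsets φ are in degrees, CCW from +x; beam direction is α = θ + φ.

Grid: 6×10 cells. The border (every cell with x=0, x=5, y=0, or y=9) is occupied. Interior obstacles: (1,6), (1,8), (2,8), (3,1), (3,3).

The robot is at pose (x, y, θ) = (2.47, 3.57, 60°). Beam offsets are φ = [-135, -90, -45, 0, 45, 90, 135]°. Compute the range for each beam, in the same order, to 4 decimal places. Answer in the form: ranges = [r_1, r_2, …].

ranges = [2.0478, 0.6120, 0.5487, 5.0600, 2.5157, 1.6974, 1.5219]

beam 1: φ=-135°, α=285°
  direction (0.2588, -0.9659); cell (2,3); t to first gridline: x 2.0478, y 0.5901 (then +3.8637 / +1.0353)
    (2,2) via y @ 0.5901
    (2,1) via y @ 1.6254
    (3,1) via x @ 2.0478  # hit
  → r_1 = 2.0478
beam 2: φ=-90°, α=330°
  direction (0.8660, -0.5000); cell (2,3); t to first gridline: x 0.6120, y 1.1400 (then +1.1547 / +2.0000)
    (3,3) via x @ 0.6120  # hit
  → r_2 = 0.6120
beam 3: φ=-45°, α=15°
  direction (0.9659, 0.2588); cell (2,3); t to first gridline: x 0.5487, y 1.6614 (then +1.0353 / +3.8637)
    (3,3) via x @ 0.5487  # hit
  → r_3 = 0.5487
beam 4: φ=0°, α=60°
  direction (0.5000, 0.8660); cell (2,3); t to first gridline: x 1.0600, y 0.4965 (then +2.0000 / +1.1547)
    (2,4) via y @ 0.4965
    (3,4) via x @ 1.0600
    (3,5) via y @ 1.6512
    (3,6) via y @ 2.8059
    (4,6) via x @ 3.0600
    (4,7) via y @ 3.9606
    (5,7) via x @ 5.0600  # hit
  → r_4 = 5.0600
beam 5: φ=45°, α=105°
  direction (-0.2588, 0.9659); cell (2,3); t to first gridline: x 1.8159, y 0.4452 (then +3.8637 / +1.0353)
    (2,4) via y @ 0.4452
    (2,5) via y @ 1.4804
    (1,5) via x @ 1.8159
    (1,6) via y @ 2.5157  # hit
  → r_5 = 2.5157
beam 6: φ=90°, α=150°
  direction (-0.8660, 0.5000); cell (2,3); t to first gridline: x 0.5427, y 0.8600 (then +1.1547 / +2.0000)
    (1,3) via x @ 0.5427
    (1,4) via y @ 0.8600
    (0,4) via x @ 1.6974  # hit
  → r_6 = 1.6974
beam 7: φ=135°, α=195°
  direction (-0.9659, -0.2588); cell (2,3); t to first gridline: x 0.4866, y 2.2023 (then +1.0353 / +3.8637)
    (1,3) via x @ 0.4866
    (0,3) via x @ 1.5219  # hit
  → r_7 = 1.5219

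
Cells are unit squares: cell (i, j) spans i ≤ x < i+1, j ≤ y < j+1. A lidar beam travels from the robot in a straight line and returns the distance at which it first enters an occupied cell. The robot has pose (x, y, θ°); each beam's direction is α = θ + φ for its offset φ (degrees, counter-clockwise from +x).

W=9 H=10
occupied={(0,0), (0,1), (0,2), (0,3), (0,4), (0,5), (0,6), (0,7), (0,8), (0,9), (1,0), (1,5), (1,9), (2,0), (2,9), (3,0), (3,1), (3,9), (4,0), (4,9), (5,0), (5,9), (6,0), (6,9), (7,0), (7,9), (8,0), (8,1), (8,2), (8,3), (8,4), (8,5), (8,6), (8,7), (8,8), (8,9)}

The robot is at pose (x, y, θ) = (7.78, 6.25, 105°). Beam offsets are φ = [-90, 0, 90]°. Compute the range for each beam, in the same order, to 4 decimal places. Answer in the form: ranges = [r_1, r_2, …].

ranges = [0.2278, 2.8470, 7.0192]

beam 1: φ=-90°, α=15°
  cosα=0.9659 sinα=0.2588 | (7,6) | tMaxX 0.2278 tMaxY 2.8978 | tΔX 1.0353 tΔY 3.8637
    t=0.2278 [x] (8,6) — stop
  → r_1 = 0.2278
beam 2: φ=0°, α=105°
  cosα=-0.2588 sinα=0.9659 | (7,6) | tMaxX 3.0137 tMaxY 0.7765 | tΔX 3.8637 tΔY 1.0353
    t=0.7765 [y] (7,7)
    t=1.8117 [y] (7,8)
    t=2.8470 [y] (7,9) — stop
  → r_2 = 2.8470
beam 3: φ=90°, α=195°
  cosα=-0.9659 sinα=-0.2588 | (7,6) | tMaxX 0.8075 tMaxY 0.9659 | tΔX 1.0353 tΔY 3.8637
    t=0.8075 [x] (6,6)
    t=0.9659 [y] (6,5)
    t=1.8428 [x] (5,5)
    t=2.8781 [x] (4,5)
    t=3.9133 [x] (3,5)
    t=4.8296 [y] (3,4)
    t=4.9486 [x] (2,4)
    t=5.9839 [x] (1,4)
    t=7.0192 [x] (0,4) — stop
  → r_3 = 7.0192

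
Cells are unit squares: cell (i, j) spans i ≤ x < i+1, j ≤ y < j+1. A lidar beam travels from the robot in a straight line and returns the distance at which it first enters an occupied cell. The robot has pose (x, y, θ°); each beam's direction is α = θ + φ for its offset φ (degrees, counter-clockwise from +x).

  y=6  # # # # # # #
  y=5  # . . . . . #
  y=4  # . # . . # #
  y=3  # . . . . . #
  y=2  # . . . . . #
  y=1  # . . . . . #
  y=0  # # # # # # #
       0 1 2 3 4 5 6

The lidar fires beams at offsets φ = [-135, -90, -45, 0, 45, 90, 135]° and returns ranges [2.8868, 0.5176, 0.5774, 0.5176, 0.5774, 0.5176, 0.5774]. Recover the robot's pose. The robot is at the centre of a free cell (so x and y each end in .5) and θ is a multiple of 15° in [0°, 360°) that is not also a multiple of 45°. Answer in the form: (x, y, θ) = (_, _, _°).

Candidates: 23 free-cell centres × 16 headings = 368 poses. Raycast each; keep the one whose scan matches to 4 dp.
  (2.5, 1.5, 240°): beam 1 = 4.6587 ≠ 2.8868 ✗
  (5.5, 2.5, 165°): beam 1 = 0.5774 ≠ 2.8868 ✗
  (3.5, 3.5, 75°): beam 2 = 2.5882 ≠ 0.5176 ✗
  …
  (5.5, 5.5, 345°): r_1=2.8868, r_2=0.5176, r_3=0.5774, r_4=0.5176, r_5=0.5774, r_6=0.5176, r_7=0.5774 — all match ✓
No second candidate reproduces the full scan.

(x, y, θ) = (5.5, 5.5, 345°)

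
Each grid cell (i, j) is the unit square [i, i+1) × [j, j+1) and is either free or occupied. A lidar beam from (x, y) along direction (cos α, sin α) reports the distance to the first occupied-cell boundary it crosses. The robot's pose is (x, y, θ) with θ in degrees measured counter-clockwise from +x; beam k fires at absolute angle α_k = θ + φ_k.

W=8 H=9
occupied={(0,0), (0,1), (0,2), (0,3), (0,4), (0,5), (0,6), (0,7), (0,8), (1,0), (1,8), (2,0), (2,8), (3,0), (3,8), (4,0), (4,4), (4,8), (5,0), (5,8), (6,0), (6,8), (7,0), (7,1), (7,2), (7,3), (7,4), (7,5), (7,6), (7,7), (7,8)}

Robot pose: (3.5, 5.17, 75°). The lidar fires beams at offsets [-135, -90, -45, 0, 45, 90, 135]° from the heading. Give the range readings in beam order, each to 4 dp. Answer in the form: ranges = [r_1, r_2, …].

ranges = [1.0000, 0.6568, 4.0415, 2.9298, 3.2678, 2.5882, 2.8868]

beam 1: φ=-135°, α=300°
  dir = (cos 300°, sin 300°) = (0.5000, -0.8660); from cell (3,5)
  next x-line at t=1.0000, next y-line at t=0.1963; Δt_x=2.0000, Δt_y=1.1547
    y: enter (3,4) at t=0.1963
    x: enter (4,4) at t=1.0000 ← occupied
  → r_1 = 1.0000
beam 2: φ=-90°, α=345°
  dir = (cos 345°, sin 345°) = (0.9659, -0.2588); from cell (3,5)
  next x-line at t=0.5176, next y-line at t=0.6568; Δt_x=1.0353, Δt_y=3.8637
    x: enter (4,5) at t=0.5176
    y: enter (4,4) at t=0.6568 ← occupied
  → r_2 = 0.6568
beam 3: φ=-45°, α=30°
  dir = (cos 30°, sin 30°) = (0.8660, 0.5000); from cell (3,5)
  next x-line at t=0.5774, next y-line at t=1.6600; Δt_x=1.1547, Δt_y=2.0000
    x: enter (4,5) at t=0.5774
    y: enter (4,6) at t=1.6600
    x: enter (5,6) at t=1.7321
    x: enter (6,6) at t=2.8868
    y: enter (6,7) at t=3.6600
    x: enter (7,7) at t=4.0415 ← occupied
  → r_3 = 4.0415
beam 4: φ=0°, α=75°
  dir = (cos 75°, sin 75°) = (0.2588, 0.9659); from cell (3,5)
  next x-line at t=1.9319, next y-line at t=0.8593; Δt_x=3.8637, Δt_y=1.0353
    y: enter (3,6) at t=0.8593
    y: enter (3,7) at t=1.8946
    x: enter (4,7) at t=1.9319
    y: enter (4,8) at t=2.9298 ← occupied
  → r_4 = 2.9298
beam 5: φ=45°, α=120°
  dir = (cos 120°, sin 120°) = (-0.5000, 0.8660); from cell (3,5)
  next x-line at t=1.0000, next y-line at t=0.9584; Δt_x=2.0000, Δt_y=1.1547
    y: enter (3,6) at t=0.9584
    x: enter (2,6) at t=1.0000
    y: enter (2,7) at t=2.1131
    x: enter (1,7) at t=3.0000
    y: enter (1,8) at t=3.2678 ← occupied
  → r_5 = 3.2678
beam 6: φ=90°, α=165°
  dir = (cos 165°, sin 165°) = (-0.9659, 0.2588); from cell (3,5)
  next x-line at t=0.5176, next y-line at t=3.2069; Δt_x=1.0353, Δt_y=3.8637
    x: enter (2,5) at t=0.5176
    x: enter (1,5) at t=1.5529
    x: enter (0,5) at t=2.5882 ← occupied
  → r_6 = 2.5882
beam 7: φ=135°, α=210°
  dir = (cos 210°, sin 210°) = (-0.8660, -0.5000); from cell (3,5)
  next x-line at t=0.5774, next y-line at t=0.3400; Δt_x=1.1547, Δt_y=2.0000
    y: enter (3,4) at t=0.3400
    x: enter (2,4) at t=0.5774
    x: enter (1,4) at t=1.7321
    y: enter (1,3) at t=2.3400
    x: enter (0,3) at t=2.8868 ← occupied
  → r_7 = 2.8868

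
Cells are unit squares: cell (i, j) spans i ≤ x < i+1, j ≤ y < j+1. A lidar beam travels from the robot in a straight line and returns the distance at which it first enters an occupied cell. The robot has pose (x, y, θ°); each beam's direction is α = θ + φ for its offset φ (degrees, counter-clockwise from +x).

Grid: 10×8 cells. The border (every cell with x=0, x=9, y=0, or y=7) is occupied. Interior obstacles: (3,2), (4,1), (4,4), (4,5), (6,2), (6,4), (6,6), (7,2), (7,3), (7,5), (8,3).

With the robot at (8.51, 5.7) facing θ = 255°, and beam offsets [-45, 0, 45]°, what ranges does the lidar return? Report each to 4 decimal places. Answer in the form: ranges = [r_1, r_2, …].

beam 1: φ=-45°, α=210°
  dir = (cos 210°, sin 210°) = (-0.8660, -0.5000); from cell (8,5)
  next x-line at t=0.5889, next y-line at t=1.4000; Δt_x=1.1547, Δt_y=2.0000
    x: enter (7,5) at t=0.5889 ← occupied
  → r_1 = 0.5889
beam 2: φ=0°, α=255°
  dir = (cos 255°, sin 255°) = (-0.2588, -0.9659); from cell (8,5)
  next x-line at t=1.9705, next y-line at t=0.7247; Δt_x=3.8637, Δt_y=1.0353
    y: enter (8,4) at t=0.7247
    y: enter (8,3) at t=1.7600 ← occupied
  → r_2 = 1.7600
beam 3: φ=45°, α=300°
  dir = (cos 300°, sin 300°) = (0.5000, -0.8660); from cell (8,5)
  next x-line at t=0.9800, next y-line at t=0.8083; Δt_x=2.0000, Δt_y=1.1547
    y: enter (8,4) at t=0.8083
    x: enter (9,4) at t=0.9800 ← occupied
  → r_3 = 0.9800

ranges = [0.5889, 1.7600, 0.9800]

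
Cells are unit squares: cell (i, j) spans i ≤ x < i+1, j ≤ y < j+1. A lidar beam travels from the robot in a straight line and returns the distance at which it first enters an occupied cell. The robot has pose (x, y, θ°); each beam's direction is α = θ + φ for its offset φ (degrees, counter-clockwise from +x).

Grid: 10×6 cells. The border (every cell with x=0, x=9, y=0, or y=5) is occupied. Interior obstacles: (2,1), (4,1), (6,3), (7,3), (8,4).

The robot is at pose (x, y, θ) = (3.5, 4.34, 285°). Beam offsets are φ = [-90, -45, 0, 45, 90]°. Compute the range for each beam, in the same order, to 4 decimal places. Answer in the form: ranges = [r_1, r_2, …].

ranges = [2.5882, 2.7020, 2.4225, 6.3509, 2.5500]

beam 1: φ=-90°, α=195°
  dir = (cos 195°, sin 195°) = (-0.9659, -0.2588); from cell (3,4)
  next x-line at t=0.5176, next y-line at t=1.3137; Δt_x=1.0353, Δt_y=3.8637
    x: enter (2,4) at t=0.5176
    y: enter (2,3) at t=1.3137
    x: enter (1,3) at t=1.5529
    x: enter (0,3) at t=2.5882 ← occupied
  → r_1 = 2.5882
beam 2: φ=-45°, α=240°
  dir = (cos 240°, sin 240°) = (-0.5000, -0.8660); from cell (3,4)
  next x-line at t=1.0000, next y-line at t=0.3926; Δt_x=2.0000, Δt_y=1.1547
    y: enter (3,3) at t=0.3926
    x: enter (2,3) at t=1.0000
    y: enter (2,2) at t=1.5473
    y: enter (2,1) at t=2.7020 ← occupied
  → r_2 = 2.7020
beam 3: φ=0°, α=285°
  dir = (cos 285°, sin 285°) = (0.2588, -0.9659); from cell (3,4)
  next x-line at t=1.9319, next y-line at t=0.3520; Δt_x=3.8637, Δt_y=1.0353
    y: enter (3,3) at t=0.3520
    y: enter (3,2) at t=1.3873
    x: enter (4,2) at t=1.9319
    y: enter (4,1) at t=2.4225 ← occupied
  → r_3 = 2.4225
beam 4: φ=45°, α=330°
  dir = (cos 330°, sin 330°) = (0.8660, -0.5000); from cell (3,4)
  next x-line at t=0.5774, next y-line at t=0.6800; Δt_x=1.1547, Δt_y=2.0000
    x: enter (4,4) at t=0.5774
    y: enter (4,3) at t=0.6800
    x: enter (5,3) at t=1.7321
    y: enter (5,2) at t=2.6800
    x: enter (6,2) at t=2.8868
    x: enter (7,2) at t=4.0415
    y: enter (7,1) at t=4.6800
    x: enter (8,1) at t=5.1962
    x: enter (9,1) at t=6.3509 ← occupied
  → r_4 = 6.3509
beam 5: φ=90°, α=15°
  dir = (cos 15°, sin 15°) = (0.9659, 0.2588); from cell (3,4)
  next x-line at t=0.5176, next y-line at t=2.5500; Δt_x=1.0353, Δt_y=3.8637
    x: enter (4,4) at t=0.5176
    x: enter (5,4) at t=1.5529
    y: enter (5,5) at t=2.5500 ← occupied
  → r_5 = 2.5500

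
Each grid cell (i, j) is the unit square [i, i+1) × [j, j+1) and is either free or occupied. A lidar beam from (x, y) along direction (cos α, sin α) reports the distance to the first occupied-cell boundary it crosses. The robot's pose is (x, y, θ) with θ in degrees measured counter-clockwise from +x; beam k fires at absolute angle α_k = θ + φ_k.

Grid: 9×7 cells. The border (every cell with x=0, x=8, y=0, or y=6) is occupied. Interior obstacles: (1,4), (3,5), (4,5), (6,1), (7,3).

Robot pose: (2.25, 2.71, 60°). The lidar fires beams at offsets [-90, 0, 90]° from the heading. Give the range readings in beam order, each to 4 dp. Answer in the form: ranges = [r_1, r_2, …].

beam 1: φ=-90°, α=330°
  direction (0.8660, -0.5000); cell (2,2); t to first gridline: x 0.8660, y 1.4200 (then +1.1547 / +2.0000)
    (3,2) via x @ 0.8660
    (3,1) via y @ 1.4200
    (4,1) via x @ 2.0207
    (5,1) via x @ 3.1754
    (5,0) via y @ 3.4200  # hit
  → r_1 = 3.4200
beam 2: φ=0°, α=60°
  direction (0.5000, 0.8660); cell (2,2); t to first gridline: x 1.5000, y 0.3349 (then +2.0000 / +1.1547)
    (2,3) via y @ 0.3349
    (2,4) via y @ 1.4896
    (3,4) via x @ 1.5000
    (3,5) via y @ 2.6443  # hit
  → r_2 = 2.6443
beam 3: φ=90°, α=150°
  direction (-0.8660, 0.5000); cell (2,2); t to first gridline: x 0.2887, y 0.5800 (then +1.1547 / +2.0000)
    (1,2) via x @ 0.2887
    (1,3) via y @ 0.5800
    (0,3) via x @ 1.4434  # hit
  → r_3 = 1.4434

ranges = [3.4200, 2.6443, 1.4434]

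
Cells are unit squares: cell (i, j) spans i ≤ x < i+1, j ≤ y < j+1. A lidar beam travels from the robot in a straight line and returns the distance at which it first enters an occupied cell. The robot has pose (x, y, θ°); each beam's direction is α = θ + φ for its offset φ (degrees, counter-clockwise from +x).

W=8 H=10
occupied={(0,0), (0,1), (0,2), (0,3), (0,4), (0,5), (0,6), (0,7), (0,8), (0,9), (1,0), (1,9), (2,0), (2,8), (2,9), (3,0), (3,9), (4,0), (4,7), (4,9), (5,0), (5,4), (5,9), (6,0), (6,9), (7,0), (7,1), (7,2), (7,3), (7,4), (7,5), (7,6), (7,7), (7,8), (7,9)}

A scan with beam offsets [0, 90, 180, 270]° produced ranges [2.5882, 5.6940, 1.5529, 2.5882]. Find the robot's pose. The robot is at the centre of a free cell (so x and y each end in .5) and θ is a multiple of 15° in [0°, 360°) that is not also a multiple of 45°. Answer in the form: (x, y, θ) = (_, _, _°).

(x, y, θ) = (2.5, 3.5, 15°)

Candidates: 45 free-cell centres × 16 headings = 720 poses. Raycast each; keep the one whose scan matches to 4 dp.
  (6.5, 3.5, 150°): beam 1 = 1.0000 ≠ 2.5882 ✗
  (5.5, 1.5, 210°): beam 1 = 1.0000 ≠ 2.5882 ✗
  (5.5, 6.5, 15°): beam 1 = 1.5529 ≠ 2.5882 ✗
  (6.5, 6.5, 60°): beam 1 = 1.0000 ≠ 2.5882 ✗
  …
  (2.5, 3.5, 15°): r_1=2.5882, r_2=5.6940, r_3=1.5529, r_4=2.5882 — all match ✓
No second candidate reproduces the full scan.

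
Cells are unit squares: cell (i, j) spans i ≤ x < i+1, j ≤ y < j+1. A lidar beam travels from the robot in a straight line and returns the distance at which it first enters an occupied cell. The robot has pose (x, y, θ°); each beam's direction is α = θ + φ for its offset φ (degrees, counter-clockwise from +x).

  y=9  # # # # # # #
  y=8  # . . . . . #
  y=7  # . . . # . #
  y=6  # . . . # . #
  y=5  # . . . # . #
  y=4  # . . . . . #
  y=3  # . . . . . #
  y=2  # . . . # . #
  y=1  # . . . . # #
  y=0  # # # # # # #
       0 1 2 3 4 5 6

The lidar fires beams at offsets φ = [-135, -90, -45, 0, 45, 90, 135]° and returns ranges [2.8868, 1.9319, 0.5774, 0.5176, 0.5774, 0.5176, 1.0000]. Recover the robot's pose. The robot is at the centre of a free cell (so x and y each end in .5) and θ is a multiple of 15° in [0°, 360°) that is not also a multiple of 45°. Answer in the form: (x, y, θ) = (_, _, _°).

Candidates: 35 free-cell centres × 16 headings = 560 poses. Raycast each; keep the one whose scan matches to 4 dp.
  (1.5, 7.5, 15°): beam 1 = 1.0000 ≠ 2.8868 ✗
  (1.5, 7.5, 195°): beam 1 = 1.7321 ≠ 2.8868 ✗
  (1.5, 7.5, 60°): beam 1 = 6.7293 ≠ 2.8868 ✗
  …
  (1.5, 8.5, 105°): r_1=2.8868, r_2=1.9319, r_3=0.5774, r_4=0.5176, r_5=0.5774, r_6=0.5176, r_7=1.0000 — all match ✓
Unique over the lattice → pose = (1.5, 8.5, 105°).

(x, y, θ) = (1.5, 8.5, 105°)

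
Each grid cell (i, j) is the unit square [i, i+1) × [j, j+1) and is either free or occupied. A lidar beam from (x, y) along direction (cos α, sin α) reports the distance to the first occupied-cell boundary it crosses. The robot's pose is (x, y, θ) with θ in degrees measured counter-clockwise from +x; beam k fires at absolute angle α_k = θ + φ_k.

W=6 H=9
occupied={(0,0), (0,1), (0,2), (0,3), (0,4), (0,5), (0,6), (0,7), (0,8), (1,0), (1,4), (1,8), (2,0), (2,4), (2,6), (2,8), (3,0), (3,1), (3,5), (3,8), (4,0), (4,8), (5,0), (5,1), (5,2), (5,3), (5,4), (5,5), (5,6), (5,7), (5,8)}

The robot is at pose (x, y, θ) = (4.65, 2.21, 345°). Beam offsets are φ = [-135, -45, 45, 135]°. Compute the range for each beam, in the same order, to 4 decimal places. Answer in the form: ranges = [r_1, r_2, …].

ranges = [0.7506, 0.7000, 0.4041, 3.2216]

beam 1: φ=-135°, α=210°
  direction (-0.8660, -0.5000); cell (4,2); t to first gridline: x 0.7506, y 0.4200 (then +1.1547 / +2.0000)
    (4,1) via y @ 0.4200
    (3,1) via x @ 0.7506  # hit
  → r_1 = 0.7506
beam 2: φ=-45°, α=300°
  direction (0.5000, -0.8660); cell (4,2); t to first gridline: x 0.7000, y 0.2425 (then +2.0000 / +1.1547)
    (4,1) via y @ 0.2425
    (5,1) via x @ 0.7000  # hit
  → r_2 = 0.7000
beam 3: φ=45°, α=30°
  direction (0.8660, 0.5000); cell (4,2); t to first gridline: x 0.4041, y 1.5800 (then +1.1547 / +2.0000)
    (5,2) via x @ 0.4041  # hit
  → r_3 = 0.4041
beam 4: φ=135°, α=120°
  direction (-0.5000, 0.8660); cell (4,2); t to first gridline: x 1.3000, y 0.9122 (then +2.0000 / +1.1547)
    (4,3) via y @ 0.9122
    (3,3) via x @ 1.3000
    (3,4) via y @ 2.0669
    (3,5) via y @ 3.2216  # hit
  → r_4 = 3.2216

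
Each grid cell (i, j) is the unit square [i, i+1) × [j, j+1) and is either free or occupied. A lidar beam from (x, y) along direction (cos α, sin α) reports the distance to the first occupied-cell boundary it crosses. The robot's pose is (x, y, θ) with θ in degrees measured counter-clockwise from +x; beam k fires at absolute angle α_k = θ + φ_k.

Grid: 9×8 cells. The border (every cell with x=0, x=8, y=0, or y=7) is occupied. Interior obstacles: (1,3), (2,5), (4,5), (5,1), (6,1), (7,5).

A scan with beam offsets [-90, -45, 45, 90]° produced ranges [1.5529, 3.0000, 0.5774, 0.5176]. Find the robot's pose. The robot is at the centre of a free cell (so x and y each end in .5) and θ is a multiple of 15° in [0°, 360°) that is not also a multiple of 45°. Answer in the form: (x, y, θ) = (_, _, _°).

(x, y, θ) = (1.5, 2.5, 15°)

Enumerate (i+0.5, j+0.5, θ) over the 36 free cells and 16 admissible headings. For each, cast all 4 beams and compare to the given ranges.
  (3.5, 4.5, 195°): beam 1 = 2.5882 ≠ 1.5529 ✗
  (7.5, 3.5, 255°): beam 1 = 6.7293 ≠ 1.5529 ✗
  (5.5, 5.5, 60°): beam 1 = 2.8868 ≠ 1.5529 ✗
  (1.5, 2.5, 75°): beam 1 = 3.6235 ≠ 1.5529 ✗
  (7.5, 3.5, 300°): beam 1 = 5.0000 ≠ 1.5529 ✗
  …
  (1.5, 2.5, 15°): r_1=1.5529, r_2=3.0000, r_3=0.5774, r_4=0.5176 — all match ✓
No second candidate reproduces the full scan.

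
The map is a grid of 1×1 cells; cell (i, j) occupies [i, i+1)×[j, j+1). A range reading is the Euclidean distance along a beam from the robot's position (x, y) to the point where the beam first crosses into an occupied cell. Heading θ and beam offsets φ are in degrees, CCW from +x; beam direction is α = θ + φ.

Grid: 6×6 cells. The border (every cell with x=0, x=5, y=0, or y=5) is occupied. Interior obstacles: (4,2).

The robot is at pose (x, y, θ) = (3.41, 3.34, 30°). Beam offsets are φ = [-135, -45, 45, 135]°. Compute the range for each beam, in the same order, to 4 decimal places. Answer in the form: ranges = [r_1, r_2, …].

beam 1: φ=-135°, α=255°
  dir = (cos 255°, sin 255°) = (-0.2588, -0.9659); from cell (3,3)
  next x-line at t=1.5841, next y-line at t=0.3520; Δt_x=3.8637, Δt_y=1.0353
    y: enter (3,2) at t=0.3520
    y: enter (3,1) at t=1.3873
    x: enter (2,1) at t=1.5841
    y: enter (2,0) at t=2.4225 ← occupied
  → r_1 = 2.4225
beam 2: φ=-45°, α=345°
  dir = (cos 345°, sin 345°) = (0.9659, -0.2588); from cell (3,3)
  next x-line at t=0.6108, next y-line at t=1.3137; Δt_x=1.0353, Δt_y=3.8637
    x: enter (4,3) at t=0.6108
    y: enter (4,2) at t=1.3137 ← occupied
  → r_2 = 1.3137
beam 3: φ=45°, α=75°
  dir = (cos 75°, sin 75°) = (0.2588, 0.9659); from cell (3,3)
  next x-line at t=2.2796, next y-line at t=0.6833; Δt_x=3.8637, Δt_y=1.0353
    y: enter (3,4) at t=0.6833
    y: enter (3,5) at t=1.7186 ← occupied
  → r_3 = 1.7186
beam 4: φ=135°, α=165°
  dir = (cos 165°, sin 165°) = (-0.9659, 0.2588); from cell (3,3)
  next x-line at t=0.4245, next y-line at t=2.5500; Δt_x=1.0353, Δt_y=3.8637
    x: enter (2,3) at t=0.4245
    x: enter (1,3) at t=1.4597
    x: enter (0,3) at t=2.4950 ← occupied
  → r_4 = 2.4950

ranges = [2.4225, 1.3137, 1.7186, 2.4950]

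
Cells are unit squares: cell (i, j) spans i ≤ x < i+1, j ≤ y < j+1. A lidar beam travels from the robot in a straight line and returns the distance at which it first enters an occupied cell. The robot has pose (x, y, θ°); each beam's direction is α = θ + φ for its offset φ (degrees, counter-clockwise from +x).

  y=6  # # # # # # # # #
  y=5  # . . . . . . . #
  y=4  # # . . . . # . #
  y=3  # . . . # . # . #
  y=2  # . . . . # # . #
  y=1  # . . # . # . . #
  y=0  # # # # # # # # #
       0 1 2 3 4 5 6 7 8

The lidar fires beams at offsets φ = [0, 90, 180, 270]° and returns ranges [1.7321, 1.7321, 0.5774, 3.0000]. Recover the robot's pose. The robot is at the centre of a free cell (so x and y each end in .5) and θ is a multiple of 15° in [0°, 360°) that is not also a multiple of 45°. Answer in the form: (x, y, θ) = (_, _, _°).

(x, y, θ) = (2.5, 4.5, 330°)

The pose lattice has 27·16 = 432 candidates. Test each by forward raycasting.
  (5.5, 5.5, 240°): beam 2 = 1.0000 ≠ 1.7321 ✗
  (1.5, 1.5, 60°): beam 1 = 5.1962 ≠ 1.7321 ✗
  (3.5, 5.5, 105°): beam 1 = 0.5176 ≠ 1.7321 ✗
  (2.5, 2.5, 240°): beam 2 = 1.0000 ≠ 1.7321 ✗
  …
  (2.5, 4.5, 330°): r_1=1.7321, r_2=1.7321, r_3=0.5774, r_4=3.0000 — all match ✓
Only this pose fits every beam.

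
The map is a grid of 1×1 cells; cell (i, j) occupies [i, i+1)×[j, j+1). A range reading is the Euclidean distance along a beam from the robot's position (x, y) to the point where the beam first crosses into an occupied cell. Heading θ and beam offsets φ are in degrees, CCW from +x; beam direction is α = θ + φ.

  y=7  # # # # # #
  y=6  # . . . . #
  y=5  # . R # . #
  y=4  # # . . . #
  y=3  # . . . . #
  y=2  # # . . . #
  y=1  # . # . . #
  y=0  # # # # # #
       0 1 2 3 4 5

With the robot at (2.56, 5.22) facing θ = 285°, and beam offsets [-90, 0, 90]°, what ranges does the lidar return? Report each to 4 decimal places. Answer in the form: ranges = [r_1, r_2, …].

beam 1: φ=-90°, α=195°
  direction (-0.9659, -0.2588); cell (2,5); t to first gridline: x 0.5798, y 0.8500 (then +1.0353 / +3.8637)
    (1,5) via x @ 0.5798
    (1,4) via y @ 0.8500  # hit
  → r_1 = 0.8500
beam 2: φ=0°, α=285°
  direction (0.2588, -0.9659); cell (2,5); t to first gridline: x 1.7000, y 0.2278 (then +3.8637 / +1.0353)
    (2,4) via y @ 0.2278
    (2,3) via y @ 1.2630
    (3,3) via x @ 1.7000
    (3,2) via y @ 2.2983
    (3,1) via y @ 3.3336
    (3,0) via y @ 4.3689  # hit
  → r_2 = 4.3689
beam 3: φ=90°, α=15°
  direction (0.9659, 0.2588); cell (2,5); t to first gridline: x 0.4555, y 3.0137 (then +1.0353 / +3.8637)
    (3,5) via x @ 0.4555  # hit
  → r_3 = 0.4555

ranges = [0.8500, 4.3689, 0.4555]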